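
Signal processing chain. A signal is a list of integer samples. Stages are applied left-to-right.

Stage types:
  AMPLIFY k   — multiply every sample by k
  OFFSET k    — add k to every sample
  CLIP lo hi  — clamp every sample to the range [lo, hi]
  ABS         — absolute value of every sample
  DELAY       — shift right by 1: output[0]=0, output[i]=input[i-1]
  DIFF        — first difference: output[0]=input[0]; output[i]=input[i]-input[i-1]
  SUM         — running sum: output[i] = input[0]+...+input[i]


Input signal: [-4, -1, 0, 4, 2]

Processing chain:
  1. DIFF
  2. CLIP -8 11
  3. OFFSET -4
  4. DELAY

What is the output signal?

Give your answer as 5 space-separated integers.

Input: [-4, -1, 0, 4, 2]
Stage 1 (DIFF): s[0]=-4, -1--4=3, 0--1=1, 4-0=4, 2-4=-2 -> [-4, 3, 1, 4, -2]
Stage 2 (CLIP -8 11): clip(-4,-8,11)=-4, clip(3,-8,11)=3, clip(1,-8,11)=1, clip(4,-8,11)=4, clip(-2,-8,11)=-2 -> [-4, 3, 1, 4, -2]
Stage 3 (OFFSET -4): -4+-4=-8, 3+-4=-1, 1+-4=-3, 4+-4=0, -2+-4=-6 -> [-8, -1, -3, 0, -6]
Stage 4 (DELAY): [0, -8, -1, -3, 0] = [0, -8, -1, -3, 0] -> [0, -8, -1, -3, 0]

Answer: 0 -8 -1 -3 0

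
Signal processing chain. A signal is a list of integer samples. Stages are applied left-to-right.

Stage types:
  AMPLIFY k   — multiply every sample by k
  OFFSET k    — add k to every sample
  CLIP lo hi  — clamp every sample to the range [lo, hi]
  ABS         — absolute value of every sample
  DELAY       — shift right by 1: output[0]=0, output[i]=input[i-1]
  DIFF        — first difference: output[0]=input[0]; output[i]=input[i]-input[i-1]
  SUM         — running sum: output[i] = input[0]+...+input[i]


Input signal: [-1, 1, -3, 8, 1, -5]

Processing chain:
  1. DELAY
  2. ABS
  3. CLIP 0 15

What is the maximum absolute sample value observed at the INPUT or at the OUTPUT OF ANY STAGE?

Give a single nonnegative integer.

Answer: 8

Derivation:
Input: [-1, 1, -3, 8, 1, -5] (max |s|=8)
Stage 1 (DELAY): [0, -1, 1, -3, 8, 1] = [0, -1, 1, -3, 8, 1] -> [0, -1, 1, -3, 8, 1] (max |s|=8)
Stage 2 (ABS): |0|=0, |-1|=1, |1|=1, |-3|=3, |8|=8, |1|=1 -> [0, 1, 1, 3, 8, 1] (max |s|=8)
Stage 3 (CLIP 0 15): clip(0,0,15)=0, clip(1,0,15)=1, clip(1,0,15)=1, clip(3,0,15)=3, clip(8,0,15)=8, clip(1,0,15)=1 -> [0, 1, 1, 3, 8, 1] (max |s|=8)
Overall max amplitude: 8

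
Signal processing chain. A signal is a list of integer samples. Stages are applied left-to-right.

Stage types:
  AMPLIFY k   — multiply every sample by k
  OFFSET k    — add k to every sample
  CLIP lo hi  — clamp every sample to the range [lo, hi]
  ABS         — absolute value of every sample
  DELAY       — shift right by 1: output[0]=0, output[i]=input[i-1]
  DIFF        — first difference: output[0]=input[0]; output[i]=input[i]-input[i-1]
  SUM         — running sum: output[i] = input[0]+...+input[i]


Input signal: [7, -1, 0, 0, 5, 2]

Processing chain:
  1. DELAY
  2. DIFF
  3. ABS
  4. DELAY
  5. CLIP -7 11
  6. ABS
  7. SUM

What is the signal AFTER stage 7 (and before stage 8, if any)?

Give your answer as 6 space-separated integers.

Answer: 0 0 7 15 16 16

Derivation:
Input: [7, -1, 0, 0, 5, 2]
Stage 1 (DELAY): [0, 7, -1, 0, 0, 5] = [0, 7, -1, 0, 0, 5] -> [0, 7, -1, 0, 0, 5]
Stage 2 (DIFF): s[0]=0, 7-0=7, -1-7=-8, 0--1=1, 0-0=0, 5-0=5 -> [0, 7, -8, 1, 0, 5]
Stage 3 (ABS): |0|=0, |7|=7, |-8|=8, |1|=1, |0|=0, |5|=5 -> [0, 7, 8, 1, 0, 5]
Stage 4 (DELAY): [0, 0, 7, 8, 1, 0] = [0, 0, 7, 8, 1, 0] -> [0, 0, 7, 8, 1, 0]
Stage 5 (CLIP -7 11): clip(0,-7,11)=0, clip(0,-7,11)=0, clip(7,-7,11)=7, clip(8,-7,11)=8, clip(1,-7,11)=1, clip(0,-7,11)=0 -> [0, 0, 7, 8, 1, 0]
Stage 6 (ABS): |0|=0, |0|=0, |7|=7, |8|=8, |1|=1, |0|=0 -> [0, 0, 7, 8, 1, 0]
Stage 7 (SUM): sum[0..0]=0, sum[0..1]=0, sum[0..2]=7, sum[0..3]=15, sum[0..4]=16, sum[0..5]=16 -> [0, 0, 7, 15, 16, 16]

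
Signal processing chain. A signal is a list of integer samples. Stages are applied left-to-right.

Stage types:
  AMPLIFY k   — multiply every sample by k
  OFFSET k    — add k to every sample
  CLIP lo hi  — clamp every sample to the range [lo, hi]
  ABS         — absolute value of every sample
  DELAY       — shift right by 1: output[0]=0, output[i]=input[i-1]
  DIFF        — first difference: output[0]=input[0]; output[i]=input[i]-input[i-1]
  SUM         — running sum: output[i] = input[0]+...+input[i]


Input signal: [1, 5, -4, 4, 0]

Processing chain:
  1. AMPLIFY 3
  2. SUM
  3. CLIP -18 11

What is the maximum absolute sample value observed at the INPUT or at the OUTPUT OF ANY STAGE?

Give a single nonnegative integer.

Input: [1, 5, -4, 4, 0] (max |s|=5)
Stage 1 (AMPLIFY 3): 1*3=3, 5*3=15, -4*3=-12, 4*3=12, 0*3=0 -> [3, 15, -12, 12, 0] (max |s|=15)
Stage 2 (SUM): sum[0..0]=3, sum[0..1]=18, sum[0..2]=6, sum[0..3]=18, sum[0..4]=18 -> [3, 18, 6, 18, 18] (max |s|=18)
Stage 3 (CLIP -18 11): clip(3,-18,11)=3, clip(18,-18,11)=11, clip(6,-18,11)=6, clip(18,-18,11)=11, clip(18,-18,11)=11 -> [3, 11, 6, 11, 11] (max |s|=11)
Overall max amplitude: 18

Answer: 18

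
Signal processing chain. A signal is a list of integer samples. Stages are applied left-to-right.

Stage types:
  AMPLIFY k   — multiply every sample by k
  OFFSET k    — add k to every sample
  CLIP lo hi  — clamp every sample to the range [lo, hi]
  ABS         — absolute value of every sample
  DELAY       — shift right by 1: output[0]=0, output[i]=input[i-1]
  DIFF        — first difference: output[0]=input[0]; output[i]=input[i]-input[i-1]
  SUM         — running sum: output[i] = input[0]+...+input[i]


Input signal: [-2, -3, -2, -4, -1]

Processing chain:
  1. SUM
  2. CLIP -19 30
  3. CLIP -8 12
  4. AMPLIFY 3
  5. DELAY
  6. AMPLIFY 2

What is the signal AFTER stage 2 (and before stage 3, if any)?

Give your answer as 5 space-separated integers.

Input: [-2, -3, -2, -4, -1]
Stage 1 (SUM): sum[0..0]=-2, sum[0..1]=-5, sum[0..2]=-7, sum[0..3]=-11, sum[0..4]=-12 -> [-2, -5, -7, -11, -12]
Stage 2 (CLIP -19 30): clip(-2,-19,30)=-2, clip(-5,-19,30)=-5, clip(-7,-19,30)=-7, clip(-11,-19,30)=-11, clip(-12,-19,30)=-12 -> [-2, -5, -7, -11, -12]

Answer: -2 -5 -7 -11 -12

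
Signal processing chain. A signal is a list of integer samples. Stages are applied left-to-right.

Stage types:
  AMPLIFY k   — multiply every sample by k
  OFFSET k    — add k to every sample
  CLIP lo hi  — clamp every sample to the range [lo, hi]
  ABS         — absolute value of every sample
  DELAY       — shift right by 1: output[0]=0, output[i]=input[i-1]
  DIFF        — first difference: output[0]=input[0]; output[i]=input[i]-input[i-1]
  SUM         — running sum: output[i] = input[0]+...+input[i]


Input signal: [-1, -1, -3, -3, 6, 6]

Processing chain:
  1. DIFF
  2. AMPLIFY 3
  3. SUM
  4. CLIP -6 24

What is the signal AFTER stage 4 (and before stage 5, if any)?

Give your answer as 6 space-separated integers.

Answer: -3 -3 -6 -6 18 18

Derivation:
Input: [-1, -1, -3, -3, 6, 6]
Stage 1 (DIFF): s[0]=-1, -1--1=0, -3--1=-2, -3--3=0, 6--3=9, 6-6=0 -> [-1, 0, -2, 0, 9, 0]
Stage 2 (AMPLIFY 3): -1*3=-3, 0*3=0, -2*3=-6, 0*3=0, 9*3=27, 0*3=0 -> [-3, 0, -6, 0, 27, 0]
Stage 3 (SUM): sum[0..0]=-3, sum[0..1]=-3, sum[0..2]=-9, sum[0..3]=-9, sum[0..4]=18, sum[0..5]=18 -> [-3, -3, -9, -9, 18, 18]
Stage 4 (CLIP -6 24): clip(-3,-6,24)=-3, clip(-3,-6,24)=-3, clip(-9,-6,24)=-6, clip(-9,-6,24)=-6, clip(18,-6,24)=18, clip(18,-6,24)=18 -> [-3, -3, -6, -6, 18, 18]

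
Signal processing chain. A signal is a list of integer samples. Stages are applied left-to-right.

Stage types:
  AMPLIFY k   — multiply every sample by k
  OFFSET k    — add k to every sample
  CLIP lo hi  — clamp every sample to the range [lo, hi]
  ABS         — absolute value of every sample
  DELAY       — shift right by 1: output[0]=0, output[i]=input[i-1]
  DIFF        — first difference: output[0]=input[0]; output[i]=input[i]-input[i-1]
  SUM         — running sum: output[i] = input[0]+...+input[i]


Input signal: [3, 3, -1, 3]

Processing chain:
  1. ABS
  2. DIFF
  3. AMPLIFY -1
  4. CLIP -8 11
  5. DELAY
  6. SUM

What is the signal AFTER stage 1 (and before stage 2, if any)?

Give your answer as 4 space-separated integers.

Input: [3, 3, -1, 3]
Stage 1 (ABS): |3|=3, |3|=3, |-1|=1, |3|=3 -> [3, 3, 1, 3]

Answer: 3 3 1 3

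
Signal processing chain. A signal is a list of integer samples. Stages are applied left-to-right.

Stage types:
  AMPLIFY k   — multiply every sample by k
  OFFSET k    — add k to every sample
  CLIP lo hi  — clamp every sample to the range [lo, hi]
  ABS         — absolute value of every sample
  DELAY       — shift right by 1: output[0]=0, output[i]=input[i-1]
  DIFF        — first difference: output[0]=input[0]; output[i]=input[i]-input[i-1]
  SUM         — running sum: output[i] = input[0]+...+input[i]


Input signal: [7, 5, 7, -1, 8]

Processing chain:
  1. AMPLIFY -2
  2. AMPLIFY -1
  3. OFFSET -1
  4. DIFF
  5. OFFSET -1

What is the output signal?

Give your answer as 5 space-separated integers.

Answer: 12 -5 3 -17 17

Derivation:
Input: [7, 5, 7, -1, 8]
Stage 1 (AMPLIFY -2): 7*-2=-14, 5*-2=-10, 7*-2=-14, -1*-2=2, 8*-2=-16 -> [-14, -10, -14, 2, -16]
Stage 2 (AMPLIFY -1): -14*-1=14, -10*-1=10, -14*-1=14, 2*-1=-2, -16*-1=16 -> [14, 10, 14, -2, 16]
Stage 3 (OFFSET -1): 14+-1=13, 10+-1=9, 14+-1=13, -2+-1=-3, 16+-1=15 -> [13, 9, 13, -3, 15]
Stage 4 (DIFF): s[0]=13, 9-13=-4, 13-9=4, -3-13=-16, 15--3=18 -> [13, -4, 4, -16, 18]
Stage 5 (OFFSET -1): 13+-1=12, -4+-1=-5, 4+-1=3, -16+-1=-17, 18+-1=17 -> [12, -5, 3, -17, 17]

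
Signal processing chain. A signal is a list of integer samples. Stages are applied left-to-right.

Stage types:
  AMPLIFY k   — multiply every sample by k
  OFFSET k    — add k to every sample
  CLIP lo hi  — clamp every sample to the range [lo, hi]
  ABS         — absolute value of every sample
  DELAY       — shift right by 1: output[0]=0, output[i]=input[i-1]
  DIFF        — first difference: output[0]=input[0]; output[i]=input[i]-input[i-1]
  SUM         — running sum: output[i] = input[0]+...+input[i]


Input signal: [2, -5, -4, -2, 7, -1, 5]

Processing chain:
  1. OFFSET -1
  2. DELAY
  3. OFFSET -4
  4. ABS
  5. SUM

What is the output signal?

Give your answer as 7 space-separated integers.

Answer: 4 7 17 26 33 35 41

Derivation:
Input: [2, -5, -4, -2, 7, -1, 5]
Stage 1 (OFFSET -1): 2+-1=1, -5+-1=-6, -4+-1=-5, -2+-1=-3, 7+-1=6, -1+-1=-2, 5+-1=4 -> [1, -6, -5, -3, 6, -2, 4]
Stage 2 (DELAY): [0, 1, -6, -5, -3, 6, -2] = [0, 1, -6, -5, -3, 6, -2] -> [0, 1, -6, -5, -3, 6, -2]
Stage 3 (OFFSET -4): 0+-4=-4, 1+-4=-3, -6+-4=-10, -5+-4=-9, -3+-4=-7, 6+-4=2, -2+-4=-6 -> [-4, -3, -10, -9, -7, 2, -6]
Stage 4 (ABS): |-4|=4, |-3|=3, |-10|=10, |-9|=9, |-7|=7, |2|=2, |-6|=6 -> [4, 3, 10, 9, 7, 2, 6]
Stage 5 (SUM): sum[0..0]=4, sum[0..1]=7, sum[0..2]=17, sum[0..3]=26, sum[0..4]=33, sum[0..5]=35, sum[0..6]=41 -> [4, 7, 17, 26, 33, 35, 41]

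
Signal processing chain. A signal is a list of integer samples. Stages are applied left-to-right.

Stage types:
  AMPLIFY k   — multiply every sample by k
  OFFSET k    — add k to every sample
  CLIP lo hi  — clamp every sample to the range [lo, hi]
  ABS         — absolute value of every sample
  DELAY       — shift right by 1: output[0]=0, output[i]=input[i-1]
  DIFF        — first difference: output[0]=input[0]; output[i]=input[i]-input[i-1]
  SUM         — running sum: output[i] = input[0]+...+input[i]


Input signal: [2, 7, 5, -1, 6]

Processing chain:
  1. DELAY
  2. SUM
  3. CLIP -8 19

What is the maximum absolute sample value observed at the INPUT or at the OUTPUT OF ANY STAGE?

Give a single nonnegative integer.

Input: [2, 7, 5, -1, 6] (max |s|=7)
Stage 1 (DELAY): [0, 2, 7, 5, -1] = [0, 2, 7, 5, -1] -> [0, 2, 7, 5, -1] (max |s|=7)
Stage 2 (SUM): sum[0..0]=0, sum[0..1]=2, sum[0..2]=9, sum[0..3]=14, sum[0..4]=13 -> [0, 2, 9, 14, 13] (max |s|=14)
Stage 3 (CLIP -8 19): clip(0,-8,19)=0, clip(2,-8,19)=2, clip(9,-8,19)=9, clip(14,-8,19)=14, clip(13,-8,19)=13 -> [0, 2, 9, 14, 13] (max |s|=14)
Overall max amplitude: 14

Answer: 14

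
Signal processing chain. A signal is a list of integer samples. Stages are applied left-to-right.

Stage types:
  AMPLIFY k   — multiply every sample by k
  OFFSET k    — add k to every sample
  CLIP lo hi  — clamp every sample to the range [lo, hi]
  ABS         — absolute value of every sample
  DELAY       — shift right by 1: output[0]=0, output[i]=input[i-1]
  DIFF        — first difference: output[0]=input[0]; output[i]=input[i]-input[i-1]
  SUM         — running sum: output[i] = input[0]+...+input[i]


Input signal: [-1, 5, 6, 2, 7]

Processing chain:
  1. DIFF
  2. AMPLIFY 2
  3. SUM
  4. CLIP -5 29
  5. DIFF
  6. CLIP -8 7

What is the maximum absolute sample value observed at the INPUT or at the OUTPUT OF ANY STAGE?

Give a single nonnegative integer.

Input: [-1, 5, 6, 2, 7] (max |s|=7)
Stage 1 (DIFF): s[0]=-1, 5--1=6, 6-5=1, 2-6=-4, 7-2=5 -> [-1, 6, 1, -4, 5] (max |s|=6)
Stage 2 (AMPLIFY 2): -1*2=-2, 6*2=12, 1*2=2, -4*2=-8, 5*2=10 -> [-2, 12, 2, -8, 10] (max |s|=12)
Stage 3 (SUM): sum[0..0]=-2, sum[0..1]=10, sum[0..2]=12, sum[0..3]=4, sum[0..4]=14 -> [-2, 10, 12, 4, 14] (max |s|=14)
Stage 4 (CLIP -5 29): clip(-2,-5,29)=-2, clip(10,-5,29)=10, clip(12,-5,29)=12, clip(4,-5,29)=4, clip(14,-5,29)=14 -> [-2, 10, 12, 4, 14] (max |s|=14)
Stage 5 (DIFF): s[0]=-2, 10--2=12, 12-10=2, 4-12=-8, 14-4=10 -> [-2, 12, 2, -8, 10] (max |s|=12)
Stage 6 (CLIP -8 7): clip(-2,-8,7)=-2, clip(12,-8,7)=7, clip(2,-8,7)=2, clip(-8,-8,7)=-8, clip(10,-8,7)=7 -> [-2, 7, 2, -8, 7] (max |s|=8)
Overall max amplitude: 14

Answer: 14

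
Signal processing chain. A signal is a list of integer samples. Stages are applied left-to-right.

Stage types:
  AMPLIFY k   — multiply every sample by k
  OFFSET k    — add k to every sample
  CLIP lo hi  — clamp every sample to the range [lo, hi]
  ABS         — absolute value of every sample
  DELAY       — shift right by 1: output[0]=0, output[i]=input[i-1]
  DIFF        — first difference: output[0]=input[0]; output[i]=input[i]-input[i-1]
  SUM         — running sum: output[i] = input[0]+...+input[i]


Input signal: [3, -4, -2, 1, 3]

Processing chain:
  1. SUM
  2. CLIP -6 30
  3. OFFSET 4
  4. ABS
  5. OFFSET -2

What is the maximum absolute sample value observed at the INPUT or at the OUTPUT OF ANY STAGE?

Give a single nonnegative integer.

Input: [3, -4, -2, 1, 3] (max |s|=4)
Stage 1 (SUM): sum[0..0]=3, sum[0..1]=-1, sum[0..2]=-3, sum[0..3]=-2, sum[0..4]=1 -> [3, -1, -3, -2, 1] (max |s|=3)
Stage 2 (CLIP -6 30): clip(3,-6,30)=3, clip(-1,-6,30)=-1, clip(-3,-6,30)=-3, clip(-2,-6,30)=-2, clip(1,-6,30)=1 -> [3, -1, -3, -2, 1] (max |s|=3)
Stage 3 (OFFSET 4): 3+4=7, -1+4=3, -3+4=1, -2+4=2, 1+4=5 -> [7, 3, 1, 2, 5] (max |s|=7)
Stage 4 (ABS): |7|=7, |3|=3, |1|=1, |2|=2, |5|=5 -> [7, 3, 1, 2, 5] (max |s|=7)
Stage 5 (OFFSET -2): 7+-2=5, 3+-2=1, 1+-2=-1, 2+-2=0, 5+-2=3 -> [5, 1, -1, 0, 3] (max |s|=5)
Overall max amplitude: 7

Answer: 7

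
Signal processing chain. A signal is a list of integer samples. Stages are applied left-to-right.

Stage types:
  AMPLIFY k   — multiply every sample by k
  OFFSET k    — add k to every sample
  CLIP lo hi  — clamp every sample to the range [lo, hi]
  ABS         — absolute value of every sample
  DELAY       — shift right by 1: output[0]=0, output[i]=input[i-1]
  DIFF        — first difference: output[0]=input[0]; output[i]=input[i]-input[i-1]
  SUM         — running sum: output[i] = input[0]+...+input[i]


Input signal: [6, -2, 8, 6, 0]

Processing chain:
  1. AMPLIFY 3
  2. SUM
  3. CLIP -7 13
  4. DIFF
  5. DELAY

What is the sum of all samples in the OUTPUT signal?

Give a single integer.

Input: [6, -2, 8, 6, 0]
Stage 1 (AMPLIFY 3): 6*3=18, -2*3=-6, 8*3=24, 6*3=18, 0*3=0 -> [18, -6, 24, 18, 0]
Stage 2 (SUM): sum[0..0]=18, sum[0..1]=12, sum[0..2]=36, sum[0..3]=54, sum[0..4]=54 -> [18, 12, 36, 54, 54]
Stage 3 (CLIP -7 13): clip(18,-7,13)=13, clip(12,-7,13)=12, clip(36,-7,13)=13, clip(54,-7,13)=13, clip(54,-7,13)=13 -> [13, 12, 13, 13, 13]
Stage 4 (DIFF): s[0]=13, 12-13=-1, 13-12=1, 13-13=0, 13-13=0 -> [13, -1, 1, 0, 0]
Stage 5 (DELAY): [0, 13, -1, 1, 0] = [0, 13, -1, 1, 0] -> [0, 13, -1, 1, 0]
Output sum: 13

Answer: 13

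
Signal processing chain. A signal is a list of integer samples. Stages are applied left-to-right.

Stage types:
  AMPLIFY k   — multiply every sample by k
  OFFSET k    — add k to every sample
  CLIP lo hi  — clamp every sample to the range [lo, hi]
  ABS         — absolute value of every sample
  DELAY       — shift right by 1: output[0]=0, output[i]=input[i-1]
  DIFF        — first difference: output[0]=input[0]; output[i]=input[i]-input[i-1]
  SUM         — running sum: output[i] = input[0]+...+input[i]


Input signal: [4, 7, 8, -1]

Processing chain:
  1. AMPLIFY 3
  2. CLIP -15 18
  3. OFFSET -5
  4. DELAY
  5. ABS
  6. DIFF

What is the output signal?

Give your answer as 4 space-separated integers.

Input: [4, 7, 8, -1]
Stage 1 (AMPLIFY 3): 4*3=12, 7*3=21, 8*3=24, -1*3=-3 -> [12, 21, 24, -3]
Stage 2 (CLIP -15 18): clip(12,-15,18)=12, clip(21,-15,18)=18, clip(24,-15,18)=18, clip(-3,-15,18)=-3 -> [12, 18, 18, -3]
Stage 3 (OFFSET -5): 12+-5=7, 18+-5=13, 18+-5=13, -3+-5=-8 -> [7, 13, 13, -8]
Stage 4 (DELAY): [0, 7, 13, 13] = [0, 7, 13, 13] -> [0, 7, 13, 13]
Stage 5 (ABS): |0|=0, |7|=7, |13|=13, |13|=13 -> [0, 7, 13, 13]
Stage 6 (DIFF): s[0]=0, 7-0=7, 13-7=6, 13-13=0 -> [0, 7, 6, 0]

Answer: 0 7 6 0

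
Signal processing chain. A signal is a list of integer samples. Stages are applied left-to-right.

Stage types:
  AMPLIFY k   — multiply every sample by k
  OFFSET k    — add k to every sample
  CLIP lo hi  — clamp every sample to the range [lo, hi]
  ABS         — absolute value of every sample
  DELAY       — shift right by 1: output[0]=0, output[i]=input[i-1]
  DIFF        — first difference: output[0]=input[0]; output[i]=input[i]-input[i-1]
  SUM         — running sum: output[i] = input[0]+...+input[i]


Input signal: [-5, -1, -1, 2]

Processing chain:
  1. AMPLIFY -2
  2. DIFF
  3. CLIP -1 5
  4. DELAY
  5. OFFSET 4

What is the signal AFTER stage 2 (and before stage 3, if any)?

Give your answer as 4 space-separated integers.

Answer: 10 -8 0 -6

Derivation:
Input: [-5, -1, -1, 2]
Stage 1 (AMPLIFY -2): -5*-2=10, -1*-2=2, -1*-2=2, 2*-2=-4 -> [10, 2, 2, -4]
Stage 2 (DIFF): s[0]=10, 2-10=-8, 2-2=0, -4-2=-6 -> [10, -8, 0, -6]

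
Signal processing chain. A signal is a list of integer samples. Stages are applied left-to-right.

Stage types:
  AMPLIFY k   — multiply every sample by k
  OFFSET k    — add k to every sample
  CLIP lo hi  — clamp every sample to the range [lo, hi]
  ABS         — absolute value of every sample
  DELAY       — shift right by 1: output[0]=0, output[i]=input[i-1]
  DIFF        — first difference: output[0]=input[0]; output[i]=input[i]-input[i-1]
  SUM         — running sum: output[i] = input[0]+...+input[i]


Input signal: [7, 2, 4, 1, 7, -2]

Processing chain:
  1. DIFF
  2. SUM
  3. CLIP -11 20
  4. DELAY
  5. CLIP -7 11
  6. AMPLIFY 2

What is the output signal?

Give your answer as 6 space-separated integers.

Input: [7, 2, 4, 1, 7, -2]
Stage 1 (DIFF): s[0]=7, 2-7=-5, 4-2=2, 1-4=-3, 7-1=6, -2-7=-9 -> [7, -5, 2, -3, 6, -9]
Stage 2 (SUM): sum[0..0]=7, sum[0..1]=2, sum[0..2]=4, sum[0..3]=1, sum[0..4]=7, sum[0..5]=-2 -> [7, 2, 4, 1, 7, -2]
Stage 3 (CLIP -11 20): clip(7,-11,20)=7, clip(2,-11,20)=2, clip(4,-11,20)=4, clip(1,-11,20)=1, clip(7,-11,20)=7, clip(-2,-11,20)=-2 -> [7, 2, 4, 1, 7, -2]
Stage 4 (DELAY): [0, 7, 2, 4, 1, 7] = [0, 7, 2, 4, 1, 7] -> [0, 7, 2, 4, 1, 7]
Stage 5 (CLIP -7 11): clip(0,-7,11)=0, clip(7,-7,11)=7, clip(2,-7,11)=2, clip(4,-7,11)=4, clip(1,-7,11)=1, clip(7,-7,11)=7 -> [0, 7, 2, 4, 1, 7]
Stage 6 (AMPLIFY 2): 0*2=0, 7*2=14, 2*2=4, 4*2=8, 1*2=2, 7*2=14 -> [0, 14, 4, 8, 2, 14]

Answer: 0 14 4 8 2 14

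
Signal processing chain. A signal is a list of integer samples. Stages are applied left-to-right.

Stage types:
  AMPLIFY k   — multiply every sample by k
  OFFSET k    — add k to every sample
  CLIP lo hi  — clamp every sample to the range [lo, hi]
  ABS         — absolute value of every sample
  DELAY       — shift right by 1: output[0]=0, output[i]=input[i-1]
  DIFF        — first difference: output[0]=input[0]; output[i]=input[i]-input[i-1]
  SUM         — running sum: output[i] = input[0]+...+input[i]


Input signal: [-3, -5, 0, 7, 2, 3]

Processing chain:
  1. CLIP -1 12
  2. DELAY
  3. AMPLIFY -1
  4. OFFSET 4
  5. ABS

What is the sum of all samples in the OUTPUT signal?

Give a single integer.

Answer: 23

Derivation:
Input: [-3, -5, 0, 7, 2, 3]
Stage 1 (CLIP -1 12): clip(-3,-1,12)=-1, clip(-5,-1,12)=-1, clip(0,-1,12)=0, clip(7,-1,12)=7, clip(2,-1,12)=2, clip(3,-1,12)=3 -> [-1, -1, 0, 7, 2, 3]
Stage 2 (DELAY): [0, -1, -1, 0, 7, 2] = [0, -1, -1, 0, 7, 2] -> [0, -1, -1, 0, 7, 2]
Stage 3 (AMPLIFY -1): 0*-1=0, -1*-1=1, -1*-1=1, 0*-1=0, 7*-1=-7, 2*-1=-2 -> [0, 1, 1, 0, -7, -2]
Stage 4 (OFFSET 4): 0+4=4, 1+4=5, 1+4=5, 0+4=4, -7+4=-3, -2+4=2 -> [4, 5, 5, 4, -3, 2]
Stage 5 (ABS): |4|=4, |5|=5, |5|=5, |4|=4, |-3|=3, |2|=2 -> [4, 5, 5, 4, 3, 2]
Output sum: 23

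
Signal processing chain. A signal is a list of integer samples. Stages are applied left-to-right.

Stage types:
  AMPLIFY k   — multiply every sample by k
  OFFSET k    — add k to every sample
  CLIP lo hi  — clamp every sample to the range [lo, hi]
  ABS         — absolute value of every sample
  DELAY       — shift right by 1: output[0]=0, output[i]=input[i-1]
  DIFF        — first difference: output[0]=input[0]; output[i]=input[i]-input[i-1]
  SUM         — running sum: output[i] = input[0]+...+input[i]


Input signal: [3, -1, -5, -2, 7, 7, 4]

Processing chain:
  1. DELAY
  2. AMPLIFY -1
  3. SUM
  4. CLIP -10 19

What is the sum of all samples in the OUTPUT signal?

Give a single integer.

Answer: -8

Derivation:
Input: [3, -1, -5, -2, 7, 7, 4]
Stage 1 (DELAY): [0, 3, -1, -5, -2, 7, 7] = [0, 3, -1, -5, -2, 7, 7] -> [0, 3, -1, -5, -2, 7, 7]
Stage 2 (AMPLIFY -1): 0*-1=0, 3*-1=-3, -1*-1=1, -5*-1=5, -2*-1=2, 7*-1=-7, 7*-1=-7 -> [0, -3, 1, 5, 2, -7, -7]
Stage 3 (SUM): sum[0..0]=0, sum[0..1]=-3, sum[0..2]=-2, sum[0..3]=3, sum[0..4]=5, sum[0..5]=-2, sum[0..6]=-9 -> [0, -3, -2, 3, 5, -2, -9]
Stage 4 (CLIP -10 19): clip(0,-10,19)=0, clip(-3,-10,19)=-3, clip(-2,-10,19)=-2, clip(3,-10,19)=3, clip(5,-10,19)=5, clip(-2,-10,19)=-2, clip(-9,-10,19)=-9 -> [0, -3, -2, 3, 5, -2, -9]
Output sum: -8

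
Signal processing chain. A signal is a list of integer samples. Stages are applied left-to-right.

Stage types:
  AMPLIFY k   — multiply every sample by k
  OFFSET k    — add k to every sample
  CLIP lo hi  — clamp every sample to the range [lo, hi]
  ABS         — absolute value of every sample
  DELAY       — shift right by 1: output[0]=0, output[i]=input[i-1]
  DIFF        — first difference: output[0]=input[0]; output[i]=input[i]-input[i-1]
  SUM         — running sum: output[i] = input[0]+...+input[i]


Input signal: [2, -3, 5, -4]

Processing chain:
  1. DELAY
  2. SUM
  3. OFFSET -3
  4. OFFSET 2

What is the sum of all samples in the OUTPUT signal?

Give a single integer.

Answer: 1

Derivation:
Input: [2, -3, 5, -4]
Stage 1 (DELAY): [0, 2, -3, 5] = [0, 2, -3, 5] -> [0, 2, -3, 5]
Stage 2 (SUM): sum[0..0]=0, sum[0..1]=2, sum[0..2]=-1, sum[0..3]=4 -> [0, 2, -1, 4]
Stage 3 (OFFSET -3): 0+-3=-3, 2+-3=-1, -1+-3=-4, 4+-3=1 -> [-3, -1, -4, 1]
Stage 4 (OFFSET 2): -3+2=-1, -1+2=1, -4+2=-2, 1+2=3 -> [-1, 1, -2, 3]
Output sum: 1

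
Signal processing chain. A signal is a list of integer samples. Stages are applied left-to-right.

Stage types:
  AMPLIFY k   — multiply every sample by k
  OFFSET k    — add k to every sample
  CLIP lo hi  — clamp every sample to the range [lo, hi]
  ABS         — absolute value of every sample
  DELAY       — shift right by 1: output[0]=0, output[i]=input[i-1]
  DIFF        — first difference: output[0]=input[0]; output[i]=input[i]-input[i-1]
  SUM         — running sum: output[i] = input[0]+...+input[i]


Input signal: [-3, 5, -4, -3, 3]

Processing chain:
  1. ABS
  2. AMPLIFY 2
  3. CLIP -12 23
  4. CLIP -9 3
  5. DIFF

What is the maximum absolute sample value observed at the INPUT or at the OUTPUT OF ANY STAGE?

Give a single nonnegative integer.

Answer: 10

Derivation:
Input: [-3, 5, -4, -3, 3] (max |s|=5)
Stage 1 (ABS): |-3|=3, |5|=5, |-4|=4, |-3|=3, |3|=3 -> [3, 5, 4, 3, 3] (max |s|=5)
Stage 2 (AMPLIFY 2): 3*2=6, 5*2=10, 4*2=8, 3*2=6, 3*2=6 -> [6, 10, 8, 6, 6] (max |s|=10)
Stage 3 (CLIP -12 23): clip(6,-12,23)=6, clip(10,-12,23)=10, clip(8,-12,23)=8, clip(6,-12,23)=6, clip(6,-12,23)=6 -> [6, 10, 8, 6, 6] (max |s|=10)
Stage 4 (CLIP -9 3): clip(6,-9,3)=3, clip(10,-9,3)=3, clip(8,-9,3)=3, clip(6,-9,3)=3, clip(6,-9,3)=3 -> [3, 3, 3, 3, 3] (max |s|=3)
Stage 5 (DIFF): s[0]=3, 3-3=0, 3-3=0, 3-3=0, 3-3=0 -> [3, 0, 0, 0, 0] (max |s|=3)
Overall max amplitude: 10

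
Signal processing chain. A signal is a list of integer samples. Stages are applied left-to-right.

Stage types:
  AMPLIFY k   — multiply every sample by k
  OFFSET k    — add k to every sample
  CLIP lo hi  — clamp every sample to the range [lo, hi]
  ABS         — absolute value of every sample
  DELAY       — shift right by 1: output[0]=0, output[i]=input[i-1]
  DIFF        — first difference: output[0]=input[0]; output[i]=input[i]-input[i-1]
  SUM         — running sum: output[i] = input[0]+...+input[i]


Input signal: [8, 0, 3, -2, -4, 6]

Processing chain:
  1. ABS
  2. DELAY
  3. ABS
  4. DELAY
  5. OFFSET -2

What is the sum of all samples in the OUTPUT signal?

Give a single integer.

Input: [8, 0, 3, -2, -4, 6]
Stage 1 (ABS): |8|=8, |0|=0, |3|=3, |-2|=2, |-4|=4, |6|=6 -> [8, 0, 3, 2, 4, 6]
Stage 2 (DELAY): [0, 8, 0, 3, 2, 4] = [0, 8, 0, 3, 2, 4] -> [0, 8, 0, 3, 2, 4]
Stage 3 (ABS): |0|=0, |8|=8, |0|=0, |3|=3, |2|=2, |4|=4 -> [0, 8, 0, 3, 2, 4]
Stage 4 (DELAY): [0, 0, 8, 0, 3, 2] = [0, 0, 8, 0, 3, 2] -> [0, 0, 8, 0, 3, 2]
Stage 5 (OFFSET -2): 0+-2=-2, 0+-2=-2, 8+-2=6, 0+-2=-2, 3+-2=1, 2+-2=0 -> [-2, -2, 6, -2, 1, 0]
Output sum: 1

Answer: 1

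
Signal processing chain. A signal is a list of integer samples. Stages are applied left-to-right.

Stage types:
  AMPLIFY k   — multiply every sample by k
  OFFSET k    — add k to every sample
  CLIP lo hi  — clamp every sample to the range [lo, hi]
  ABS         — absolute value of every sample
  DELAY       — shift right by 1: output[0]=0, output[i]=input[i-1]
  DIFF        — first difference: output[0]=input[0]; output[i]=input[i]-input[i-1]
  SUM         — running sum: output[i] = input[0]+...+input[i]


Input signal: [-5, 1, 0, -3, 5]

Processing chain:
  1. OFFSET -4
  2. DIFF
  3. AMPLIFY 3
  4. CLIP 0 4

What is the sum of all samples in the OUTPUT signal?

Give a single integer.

Input: [-5, 1, 0, -3, 5]
Stage 1 (OFFSET -4): -5+-4=-9, 1+-4=-3, 0+-4=-4, -3+-4=-7, 5+-4=1 -> [-9, -3, -4, -7, 1]
Stage 2 (DIFF): s[0]=-9, -3--9=6, -4--3=-1, -7--4=-3, 1--7=8 -> [-9, 6, -1, -3, 8]
Stage 3 (AMPLIFY 3): -9*3=-27, 6*3=18, -1*3=-3, -3*3=-9, 8*3=24 -> [-27, 18, -3, -9, 24]
Stage 4 (CLIP 0 4): clip(-27,0,4)=0, clip(18,0,4)=4, clip(-3,0,4)=0, clip(-9,0,4)=0, clip(24,0,4)=4 -> [0, 4, 0, 0, 4]
Output sum: 8

Answer: 8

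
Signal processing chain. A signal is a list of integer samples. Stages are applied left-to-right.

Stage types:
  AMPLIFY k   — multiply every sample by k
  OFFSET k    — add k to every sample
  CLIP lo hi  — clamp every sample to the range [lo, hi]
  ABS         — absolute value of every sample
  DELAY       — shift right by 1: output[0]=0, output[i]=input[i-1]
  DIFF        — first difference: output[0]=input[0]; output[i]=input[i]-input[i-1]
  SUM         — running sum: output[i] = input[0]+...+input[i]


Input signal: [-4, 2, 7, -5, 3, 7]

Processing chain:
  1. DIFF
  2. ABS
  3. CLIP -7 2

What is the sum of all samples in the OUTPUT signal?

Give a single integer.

Input: [-4, 2, 7, -5, 3, 7]
Stage 1 (DIFF): s[0]=-4, 2--4=6, 7-2=5, -5-7=-12, 3--5=8, 7-3=4 -> [-4, 6, 5, -12, 8, 4]
Stage 2 (ABS): |-4|=4, |6|=6, |5|=5, |-12|=12, |8|=8, |4|=4 -> [4, 6, 5, 12, 8, 4]
Stage 3 (CLIP -7 2): clip(4,-7,2)=2, clip(6,-7,2)=2, clip(5,-7,2)=2, clip(12,-7,2)=2, clip(8,-7,2)=2, clip(4,-7,2)=2 -> [2, 2, 2, 2, 2, 2]
Output sum: 12

Answer: 12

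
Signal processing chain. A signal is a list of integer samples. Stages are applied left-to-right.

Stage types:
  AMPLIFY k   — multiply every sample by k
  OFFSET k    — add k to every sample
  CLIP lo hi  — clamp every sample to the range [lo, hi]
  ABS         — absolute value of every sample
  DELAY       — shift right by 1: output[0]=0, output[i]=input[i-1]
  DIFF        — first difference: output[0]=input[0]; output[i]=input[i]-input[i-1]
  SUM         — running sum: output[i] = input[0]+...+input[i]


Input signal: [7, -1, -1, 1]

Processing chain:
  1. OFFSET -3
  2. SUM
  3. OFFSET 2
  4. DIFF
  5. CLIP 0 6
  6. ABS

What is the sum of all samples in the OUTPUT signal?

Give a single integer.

Input: [7, -1, -1, 1]
Stage 1 (OFFSET -3): 7+-3=4, -1+-3=-4, -1+-3=-4, 1+-3=-2 -> [4, -4, -4, -2]
Stage 2 (SUM): sum[0..0]=4, sum[0..1]=0, sum[0..2]=-4, sum[0..3]=-6 -> [4, 0, -4, -6]
Stage 3 (OFFSET 2): 4+2=6, 0+2=2, -4+2=-2, -6+2=-4 -> [6, 2, -2, -4]
Stage 4 (DIFF): s[0]=6, 2-6=-4, -2-2=-4, -4--2=-2 -> [6, -4, -4, -2]
Stage 5 (CLIP 0 6): clip(6,0,6)=6, clip(-4,0,6)=0, clip(-4,0,6)=0, clip(-2,0,6)=0 -> [6, 0, 0, 0]
Stage 6 (ABS): |6|=6, |0|=0, |0|=0, |0|=0 -> [6, 0, 0, 0]
Output sum: 6

Answer: 6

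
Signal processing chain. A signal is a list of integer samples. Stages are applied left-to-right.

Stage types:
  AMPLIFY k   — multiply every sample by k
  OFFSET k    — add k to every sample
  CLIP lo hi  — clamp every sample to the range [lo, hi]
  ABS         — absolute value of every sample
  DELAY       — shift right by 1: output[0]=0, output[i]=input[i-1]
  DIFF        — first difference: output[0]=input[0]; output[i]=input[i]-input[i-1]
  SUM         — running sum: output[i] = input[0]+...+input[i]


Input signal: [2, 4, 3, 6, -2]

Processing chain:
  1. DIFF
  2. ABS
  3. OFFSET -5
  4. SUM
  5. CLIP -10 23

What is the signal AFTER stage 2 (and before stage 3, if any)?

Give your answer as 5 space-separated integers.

Input: [2, 4, 3, 6, -2]
Stage 1 (DIFF): s[0]=2, 4-2=2, 3-4=-1, 6-3=3, -2-6=-8 -> [2, 2, -1, 3, -8]
Stage 2 (ABS): |2|=2, |2|=2, |-1|=1, |3|=3, |-8|=8 -> [2, 2, 1, 3, 8]

Answer: 2 2 1 3 8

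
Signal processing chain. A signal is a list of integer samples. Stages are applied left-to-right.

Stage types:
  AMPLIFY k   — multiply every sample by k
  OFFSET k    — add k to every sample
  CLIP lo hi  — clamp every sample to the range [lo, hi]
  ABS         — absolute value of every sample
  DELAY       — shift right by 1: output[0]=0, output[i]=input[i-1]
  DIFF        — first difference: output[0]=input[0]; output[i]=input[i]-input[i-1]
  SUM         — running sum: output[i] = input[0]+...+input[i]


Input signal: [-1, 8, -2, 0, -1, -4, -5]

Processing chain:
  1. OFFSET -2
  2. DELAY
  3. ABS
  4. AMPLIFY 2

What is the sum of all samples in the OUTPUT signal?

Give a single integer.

Answer: 48

Derivation:
Input: [-1, 8, -2, 0, -1, -4, -5]
Stage 1 (OFFSET -2): -1+-2=-3, 8+-2=6, -2+-2=-4, 0+-2=-2, -1+-2=-3, -4+-2=-6, -5+-2=-7 -> [-3, 6, -4, -2, -3, -6, -7]
Stage 2 (DELAY): [0, -3, 6, -4, -2, -3, -6] = [0, -3, 6, -4, -2, -3, -6] -> [0, -3, 6, -4, -2, -3, -6]
Stage 3 (ABS): |0|=0, |-3|=3, |6|=6, |-4|=4, |-2|=2, |-3|=3, |-6|=6 -> [0, 3, 6, 4, 2, 3, 6]
Stage 4 (AMPLIFY 2): 0*2=0, 3*2=6, 6*2=12, 4*2=8, 2*2=4, 3*2=6, 6*2=12 -> [0, 6, 12, 8, 4, 6, 12]
Output sum: 48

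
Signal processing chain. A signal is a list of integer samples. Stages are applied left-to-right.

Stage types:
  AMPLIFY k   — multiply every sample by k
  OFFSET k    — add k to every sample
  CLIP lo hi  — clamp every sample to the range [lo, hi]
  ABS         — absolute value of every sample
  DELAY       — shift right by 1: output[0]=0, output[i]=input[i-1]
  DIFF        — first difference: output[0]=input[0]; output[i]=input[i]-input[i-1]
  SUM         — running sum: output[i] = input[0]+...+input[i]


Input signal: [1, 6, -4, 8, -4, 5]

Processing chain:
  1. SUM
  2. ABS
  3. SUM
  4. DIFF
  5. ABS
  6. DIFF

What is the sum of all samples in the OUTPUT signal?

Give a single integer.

Answer: 12

Derivation:
Input: [1, 6, -4, 8, -4, 5]
Stage 1 (SUM): sum[0..0]=1, sum[0..1]=7, sum[0..2]=3, sum[0..3]=11, sum[0..4]=7, sum[0..5]=12 -> [1, 7, 3, 11, 7, 12]
Stage 2 (ABS): |1|=1, |7|=7, |3|=3, |11|=11, |7|=7, |12|=12 -> [1, 7, 3, 11, 7, 12]
Stage 3 (SUM): sum[0..0]=1, sum[0..1]=8, sum[0..2]=11, sum[0..3]=22, sum[0..4]=29, sum[0..5]=41 -> [1, 8, 11, 22, 29, 41]
Stage 4 (DIFF): s[0]=1, 8-1=7, 11-8=3, 22-11=11, 29-22=7, 41-29=12 -> [1, 7, 3, 11, 7, 12]
Stage 5 (ABS): |1|=1, |7|=7, |3|=3, |11|=11, |7|=7, |12|=12 -> [1, 7, 3, 11, 7, 12]
Stage 6 (DIFF): s[0]=1, 7-1=6, 3-7=-4, 11-3=8, 7-11=-4, 12-7=5 -> [1, 6, -4, 8, -4, 5]
Output sum: 12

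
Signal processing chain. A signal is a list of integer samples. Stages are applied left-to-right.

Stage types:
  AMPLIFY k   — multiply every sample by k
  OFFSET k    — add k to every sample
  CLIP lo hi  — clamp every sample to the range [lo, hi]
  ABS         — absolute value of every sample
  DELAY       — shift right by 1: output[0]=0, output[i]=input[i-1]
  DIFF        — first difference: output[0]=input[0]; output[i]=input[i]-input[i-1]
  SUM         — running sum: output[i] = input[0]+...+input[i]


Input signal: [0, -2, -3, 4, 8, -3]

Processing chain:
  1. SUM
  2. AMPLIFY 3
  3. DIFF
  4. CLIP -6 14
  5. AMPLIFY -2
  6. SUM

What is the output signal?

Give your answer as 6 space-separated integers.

Answer: 0 12 24 0 -28 -16

Derivation:
Input: [0, -2, -3, 4, 8, -3]
Stage 1 (SUM): sum[0..0]=0, sum[0..1]=-2, sum[0..2]=-5, sum[0..3]=-1, sum[0..4]=7, sum[0..5]=4 -> [0, -2, -5, -1, 7, 4]
Stage 2 (AMPLIFY 3): 0*3=0, -2*3=-6, -5*3=-15, -1*3=-3, 7*3=21, 4*3=12 -> [0, -6, -15, -3, 21, 12]
Stage 3 (DIFF): s[0]=0, -6-0=-6, -15--6=-9, -3--15=12, 21--3=24, 12-21=-9 -> [0, -6, -9, 12, 24, -9]
Stage 4 (CLIP -6 14): clip(0,-6,14)=0, clip(-6,-6,14)=-6, clip(-9,-6,14)=-6, clip(12,-6,14)=12, clip(24,-6,14)=14, clip(-9,-6,14)=-6 -> [0, -6, -6, 12, 14, -6]
Stage 5 (AMPLIFY -2): 0*-2=0, -6*-2=12, -6*-2=12, 12*-2=-24, 14*-2=-28, -6*-2=12 -> [0, 12, 12, -24, -28, 12]
Stage 6 (SUM): sum[0..0]=0, sum[0..1]=12, sum[0..2]=24, sum[0..3]=0, sum[0..4]=-28, sum[0..5]=-16 -> [0, 12, 24, 0, -28, -16]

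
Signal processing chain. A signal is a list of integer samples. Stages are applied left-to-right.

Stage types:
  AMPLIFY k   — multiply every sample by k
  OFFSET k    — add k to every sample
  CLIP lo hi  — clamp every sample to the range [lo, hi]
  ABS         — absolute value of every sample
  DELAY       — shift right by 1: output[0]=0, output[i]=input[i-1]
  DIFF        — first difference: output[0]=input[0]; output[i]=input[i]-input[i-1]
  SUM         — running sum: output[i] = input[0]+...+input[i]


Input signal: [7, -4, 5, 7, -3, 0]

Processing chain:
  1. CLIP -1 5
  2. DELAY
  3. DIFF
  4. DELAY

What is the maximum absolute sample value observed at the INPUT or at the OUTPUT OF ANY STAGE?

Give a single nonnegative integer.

Input: [7, -4, 5, 7, -3, 0] (max |s|=7)
Stage 1 (CLIP -1 5): clip(7,-1,5)=5, clip(-4,-1,5)=-1, clip(5,-1,5)=5, clip(7,-1,5)=5, clip(-3,-1,5)=-1, clip(0,-1,5)=0 -> [5, -1, 5, 5, -1, 0] (max |s|=5)
Stage 2 (DELAY): [0, 5, -1, 5, 5, -1] = [0, 5, -1, 5, 5, -1] -> [0, 5, -1, 5, 5, -1] (max |s|=5)
Stage 3 (DIFF): s[0]=0, 5-0=5, -1-5=-6, 5--1=6, 5-5=0, -1-5=-6 -> [0, 5, -6, 6, 0, -6] (max |s|=6)
Stage 4 (DELAY): [0, 0, 5, -6, 6, 0] = [0, 0, 5, -6, 6, 0] -> [0, 0, 5, -6, 6, 0] (max |s|=6)
Overall max amplitude: 7

Answer: 7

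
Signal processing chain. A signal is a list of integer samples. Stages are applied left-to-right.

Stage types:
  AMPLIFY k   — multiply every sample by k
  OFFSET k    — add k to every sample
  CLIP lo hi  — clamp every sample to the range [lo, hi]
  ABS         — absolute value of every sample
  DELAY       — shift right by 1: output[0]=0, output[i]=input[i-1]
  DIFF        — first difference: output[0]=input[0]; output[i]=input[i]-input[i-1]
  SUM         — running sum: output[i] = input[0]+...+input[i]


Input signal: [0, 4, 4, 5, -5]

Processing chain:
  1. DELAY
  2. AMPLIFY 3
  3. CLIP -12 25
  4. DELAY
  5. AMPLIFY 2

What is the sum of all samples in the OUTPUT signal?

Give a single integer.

Input: [0, 4, 4, 5, -5]
Stage 1 (DELAY): [0, 0, 4, 4, 5] = [0, 0, 4, 4, 5] -> [0, 0, 4, 4, 5]
Stage 2 (AMPLIFY 3): 0*3=0, 0*3=0, 4*3=12, 4*3=12, 5*3=15 -> [0, 0, 12, 12, 15]
Stage 3 (CLIP -12 25): clip(0,-12,25)=0, clip(0,-12,25)=0, clip(12,-12,25)=12, clip(12,-12,25)=12, clip(15,-12,25)=15 -> [0, 0, 12, 12, 15]
Stage 4 (DELAY): [0, 0, 0, 12, 12] = [0, 0, 0, 12, 12] -> [0, 0, 0, 12, 12]
Stage 5 (AMPLIFY 2): 0*2=0, 0*2=0, 0*2=0, 12*2=24, 12*2=24 -> [0, 0, 0, 24, 24]
Output sum: 48

Answer: 48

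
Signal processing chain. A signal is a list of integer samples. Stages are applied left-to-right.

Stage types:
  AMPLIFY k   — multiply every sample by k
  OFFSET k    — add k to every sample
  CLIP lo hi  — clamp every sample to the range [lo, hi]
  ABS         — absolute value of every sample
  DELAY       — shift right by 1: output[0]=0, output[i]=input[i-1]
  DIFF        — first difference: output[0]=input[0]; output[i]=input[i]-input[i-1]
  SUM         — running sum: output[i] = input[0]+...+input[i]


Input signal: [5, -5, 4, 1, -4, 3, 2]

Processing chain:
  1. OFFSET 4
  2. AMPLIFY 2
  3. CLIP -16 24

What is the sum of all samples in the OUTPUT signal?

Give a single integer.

Answer: 68

Derivation:
Input: [5, -5, 4, 1, -4, 3, 2]
Stage 1 (OFFSET 4): 5+4=9, -5+4=-1, 4+4=8, 1+4=5, -4+4=0, 3+4=7, 2+4=6 -> [9, -1, 8, 5, 0, 7, 6]
Stage 2 (AMPLIFY 2): 9*2=18, -1*2=-2, 8*2=16, 5*2=10, 0*2=0, 7*2=14, 6*2=12 -> [18, -2, 16, 10, 0, 14, 12]
Stage 3 (CLIP -16 24): clip(18,-16,24)=18, clip(-2,-16,24)=-2, clip(16,-16,24)=16, clip(10,-16,24)=10, clip(0,-16,24)=0, clip(14,-16,24)=14, clip(12,-16,24)=12 -> [18, -2, 16, 10, 0, 14, 12]
Output sum: 68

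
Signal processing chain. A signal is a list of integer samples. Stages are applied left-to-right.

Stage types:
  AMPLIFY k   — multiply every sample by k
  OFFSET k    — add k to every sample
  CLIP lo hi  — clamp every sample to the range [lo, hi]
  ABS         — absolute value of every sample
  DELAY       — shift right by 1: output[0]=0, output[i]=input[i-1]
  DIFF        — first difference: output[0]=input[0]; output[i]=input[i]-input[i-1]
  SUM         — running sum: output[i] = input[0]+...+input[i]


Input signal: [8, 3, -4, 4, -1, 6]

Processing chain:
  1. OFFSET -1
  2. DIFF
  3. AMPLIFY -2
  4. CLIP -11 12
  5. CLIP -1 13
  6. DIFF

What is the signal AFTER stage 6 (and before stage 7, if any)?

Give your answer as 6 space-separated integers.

Input: [8, 3, -4, 4, -1, 6]
Stage 1 (OFFSET -1): 8+-1=7, 3+-1=2, -4+-1=-5, 4+-1=3, -1+-1=-2, 6+-1=5 -> [7, 2, -5, 3, -2, 5]
Stage 2 (DIFF): s[0]=7, 2-7=-5, -5-2=-7, 3--5=8, -2-3=-5, 5--2=7 -> [7, -5, -7, 8, -5, 7]
Stage 3 (AMPLIFY -2): 7*-2=-14, -5*-2=10, -7*-2=14, 8*-2=-16, -5*-2=10, 7*-2=-14 -> [-14, 10, 14, -16, 10, -14]
Stage 4 (CLIP -11 12): clip(-14,-11,12)=-11, clip(10,-11,12)=10, clip(14,-11,12)=12, clip(-16,-11,12)=-11, clip(10,-11,12)=10, clip(-14,-11,12)=-11 -> [-11, 10, 12, -11, 10, -11]
Stage 5 (CLIP -1 13): clip(-11,-1,13)=-1, clip(10,-1,13)=10, clip(12,-1,13)=12, clip(-11,-1,13)=-1, clip(10,-1,13)=10, clip(-11,-1,13)=-1 -> [-1, 10, 12, -1, 10, -1]
Stage 6 (DIFF): s[0]=-1, 10--1=11, 12-10=2, -1-12=-13, 10--1=11, -1-10=-11 -> [-1, 11, 2, -13, 11, -11]

Answer: -1 11 2 -13 11 -11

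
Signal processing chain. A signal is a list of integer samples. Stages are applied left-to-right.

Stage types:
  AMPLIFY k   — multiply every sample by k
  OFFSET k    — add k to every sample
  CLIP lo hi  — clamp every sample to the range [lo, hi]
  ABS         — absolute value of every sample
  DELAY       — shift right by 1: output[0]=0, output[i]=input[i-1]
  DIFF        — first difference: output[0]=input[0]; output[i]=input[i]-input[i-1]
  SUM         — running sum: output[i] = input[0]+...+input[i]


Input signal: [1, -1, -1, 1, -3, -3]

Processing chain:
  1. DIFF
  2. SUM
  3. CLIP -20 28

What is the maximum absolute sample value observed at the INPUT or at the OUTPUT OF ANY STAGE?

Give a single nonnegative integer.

Input: [1, -1, -1, 1, -3, -3] (max |s|=3)
Stage 1 (DIFF): s[0]=1, -1-1=-2, -1--1=0, 1--1=2, -3-1=-4, -3--3=0 -> [1, -2, 0, 2, -4, 0] (max |s|=4)
Stage 2 (SUM): sum[0..0]=1, sum[0..1]=-1, sum[0..2]=-1, sum[0..3]=1, sum[0..4]=-3, sum[0..5]=-3 -> [1, -1, -1, 1, -3, -3] (max |s|=3)
Stage 3 (CLIP -20 28): clip(1,-20,28)=1, clip(-1,-20,28)=-1, clip(-1,-20,28)=-1, clip(1,-20,28)=1, clip(-3,-20,28)=-3, clip(-3,-20,28)=-3 -> [1, -1, -1, 1, -3, -3] (max |s|=3)
Overall max amplitude: 4

Answer: 4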